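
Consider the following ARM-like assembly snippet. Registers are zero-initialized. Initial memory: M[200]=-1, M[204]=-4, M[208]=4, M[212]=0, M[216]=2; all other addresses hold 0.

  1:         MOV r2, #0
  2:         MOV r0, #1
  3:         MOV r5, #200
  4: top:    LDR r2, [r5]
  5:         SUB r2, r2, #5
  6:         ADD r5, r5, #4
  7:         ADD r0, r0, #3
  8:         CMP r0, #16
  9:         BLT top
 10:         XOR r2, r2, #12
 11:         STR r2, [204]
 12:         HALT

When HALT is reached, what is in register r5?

MOV r2, #0 → r2=0
MOV r0, #1 → r0=1
MOV r5, #200 → r5=200
LDR r2, [r5] → r2=M[200]=-1
SUB r2, r2, #5 → r2=(-1)-5=-6
ADD r5, r5, #4 → r5=200+4=204
ADD r0, r0, #3 → r0=1+3=4
CMP r0, #16  (cmp 4,16)
BLT top: taken
LDR r2, [r5] → r2=M[204]=-4
SUB r2, r2, #5 → r2=(-4)-5=-9
ADD r5, r5, #4 → r5=204+4=208
ADD r0, r0, #3 → r0=4+3=7
CMP r0, #16  (cmp 7,16)
BLT top: taken
LDR r2, [r5] → r2=M[208]=4
SUB r2, r2, #5 → r2=4-5=-1
ADD r5, r5, #4 → r5=208+4=212
ADD r0, r0, #3 → r0=7+3=10
CMP r0, #16  (cmp 10,16)
BLT top: taken
LDR r2, [r5] → r2=M[212]=0
SUB r2, r2, #5 → r2=0-5=-5
ADD r5, r5, #4 → r5=212+4=216
ADD r0, r0, #3 → r0=10+3=13
CMP r0, #16  (cmp 13,16)
BLT top: taken
LDR r2, [r5] → r2=M[216]=2
SUB r2, r2, #5 → r2=2-5=-3
ADD r5, r5, #4 → r5=216+4=220
ADD r0, r0, #3 → r0=13+3=16
CMP r0, #16  (cmp 16,16)
BLT top: not taken
XOR r2, r2, #12 → r2=(-3)^12=-15
STR r2, [204] → M[204]=-15
halt.

220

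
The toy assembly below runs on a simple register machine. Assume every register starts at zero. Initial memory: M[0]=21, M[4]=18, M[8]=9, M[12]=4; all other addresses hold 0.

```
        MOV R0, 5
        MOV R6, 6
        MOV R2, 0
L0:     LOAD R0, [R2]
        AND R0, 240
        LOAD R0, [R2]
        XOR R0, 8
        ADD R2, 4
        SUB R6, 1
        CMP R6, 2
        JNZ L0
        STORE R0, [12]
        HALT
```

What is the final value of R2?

16

after MOV R0, 5: R0=5
after MOV R6, 6: R6=6
after MOV R2, 0: R2=0
after LOAD R0, [R2]: R0=M[0]=21
after AND R0, 240: R0=21&240=16
after LOAD R0, [R2]: R0=M[0]=21
after XOR R0, 8: R0=21^8=29
after ADD R2, 4: R2=0+4=4
after SUB R6, 1: R6=6-1=5
CMP R6, 2  (cmp 5,2)
JNZ L0: taken
after LOAD R0, [R2]: R0=M[4]=18
after AND R0, 240: R0=18&240=16
after LOAD R0, [R2]: R0=M[4]=18
after XOR R0, 8: R0=18^8=26
after ADD R2, 4: R2=4+4=8
after SUB R6, 1: R6=5-1=4
CMP R6, 2  (cmp 4,2)
JNZ L0: taken
after LOAD R0, [R2]: R0=M[8]=9
after AND R0, 240: R0=9&240=0
after LOAD R0, [R2]: R0=M[8]=9
after XOR R0, 8: R0=9^8=1
after ADD R2, 4: R2=8+4=12
after SUB R6, 1: R6=4-1=3
CMP R6, 2  (cmp 3,2)
JNZ L0: taken
after LOAD R0, [R2]: R0=M[12]=4
after AND R0, 240: R0=4&240=0
after LOAD R0, [R2]: R0=M[12]=4
after XOR R0, 8: R0=4^8=12
after ADD R2, 4: R2=12+4=16
after SUB R6, 1: R6=3-1=2
CMP R6, 2  (cmp 2,2)
JNZ L0: not taken
STORE R0, [12] → M[12]=12
halt.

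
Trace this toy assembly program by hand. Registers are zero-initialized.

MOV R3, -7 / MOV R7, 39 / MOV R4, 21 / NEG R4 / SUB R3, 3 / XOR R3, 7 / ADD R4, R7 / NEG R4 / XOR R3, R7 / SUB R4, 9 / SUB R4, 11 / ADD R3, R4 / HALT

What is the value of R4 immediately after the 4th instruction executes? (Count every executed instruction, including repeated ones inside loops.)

R3=-7
R7=39
R4=21
R4=-(21)=-21
After step 4: R4 = -21.

-21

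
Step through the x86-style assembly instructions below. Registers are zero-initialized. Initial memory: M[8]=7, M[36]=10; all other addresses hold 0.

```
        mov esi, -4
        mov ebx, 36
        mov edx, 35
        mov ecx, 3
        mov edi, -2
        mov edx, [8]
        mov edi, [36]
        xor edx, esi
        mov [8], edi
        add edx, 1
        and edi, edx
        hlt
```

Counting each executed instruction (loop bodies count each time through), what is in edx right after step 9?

esi=-4
ebx=36
edx=35
ecx=3
edi=-2
edx=M[8]=7
edi=M[36]=10
edx=7^(-4)=-5
mov [8], edi → M[8]=10
After step 9: edx = -5.

-5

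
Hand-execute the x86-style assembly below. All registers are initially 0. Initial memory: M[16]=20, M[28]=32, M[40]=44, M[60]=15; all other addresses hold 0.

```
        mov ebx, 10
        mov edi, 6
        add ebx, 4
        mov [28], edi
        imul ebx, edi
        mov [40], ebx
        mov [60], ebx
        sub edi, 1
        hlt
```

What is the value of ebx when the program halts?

ebx=10
edi=6
ebx=10+4=14
mov [28], edi → M[28]=6
ebx=14*6=84
mov [40], ebx → M[40]=84
mov [60], ebx → M[60]=84
edi=6-1=5
halt.

84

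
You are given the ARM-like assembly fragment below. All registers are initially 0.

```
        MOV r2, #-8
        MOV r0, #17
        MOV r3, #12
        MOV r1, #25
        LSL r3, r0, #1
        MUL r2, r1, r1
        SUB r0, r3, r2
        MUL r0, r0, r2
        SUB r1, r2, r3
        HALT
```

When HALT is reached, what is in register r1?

MOV r2, #-8 → r2=-8
MOV r0, #17 → r0=17
MOV r3, #12 → r3=12
MOV r1, #25 → r1=25
LSL r3, r0, #1 → r3=17<<1=34
MUL r2, r1, r1 → r2=25*25=625
SUB r0, r3, r2 → r0=34-625=-591
MUL r0, r0, r2 → r0=(-591)*625=-369375
SUB r1, r2, r3 → r1=625-34=591
halt.

591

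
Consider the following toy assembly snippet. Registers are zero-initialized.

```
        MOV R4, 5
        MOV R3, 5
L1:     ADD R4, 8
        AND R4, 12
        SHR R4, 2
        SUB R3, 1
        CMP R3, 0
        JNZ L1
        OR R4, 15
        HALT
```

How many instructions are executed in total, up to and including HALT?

R4=5
R3=5
R4=5+8=13
R4=13&12=12
R4=12>>2=3
R3=5-1=4
CMP R3, 0  (cmp 4,0)
JNZ L1: taken
R4=3+8=11
R4=11&12=8
R4=8>>2=2
R3=4-1=3
CMP R3, 0  (cmp 3,0)
JNZ L1: taken
R4=2+8=10
R4=10&12=8
R4=8>>2=2
R3=3-1=2
CMP R3, 0  (cmp 2,0)
JNZ L1: taken
R4=2+8=10
R4=10&12=8
R4=8>>2=2
R3=2-1=1
CMP R3, 0  (cmp 1,0)
JNZ L1: taken
R4=2+8=10
R4=10&12=8
R4=8>>2=2
R3=1-1=0
CMP R3, 0  (cmp 0,0)
JNZ L1: not taken
R4=2|15=15
halt.
Total executed instructions: 34.

34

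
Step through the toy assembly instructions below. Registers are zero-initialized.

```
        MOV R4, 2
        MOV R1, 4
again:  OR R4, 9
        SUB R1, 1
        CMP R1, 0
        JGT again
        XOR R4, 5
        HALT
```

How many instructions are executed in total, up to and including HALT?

R4=2
R1=4
R4=2|9=11
R1=4-1=3
CMP R1, 0  (cmp 3,0)
JGT again: taken
R4=11|9=11
R1=3-1=2
CMP R1, 0  (cmp 2,0)
JGT again: taken
R4=11|9=11
R1=2-1=1
CMP R1, 0  (cmp 1,0)
JGT again: taken
R4=11|9=11
R1=1-1=0
CMP R1, 0  (cmp 0,0)
JGT again: not taken
R4=11^5=14
halt.
Total executed instructions: 20.

20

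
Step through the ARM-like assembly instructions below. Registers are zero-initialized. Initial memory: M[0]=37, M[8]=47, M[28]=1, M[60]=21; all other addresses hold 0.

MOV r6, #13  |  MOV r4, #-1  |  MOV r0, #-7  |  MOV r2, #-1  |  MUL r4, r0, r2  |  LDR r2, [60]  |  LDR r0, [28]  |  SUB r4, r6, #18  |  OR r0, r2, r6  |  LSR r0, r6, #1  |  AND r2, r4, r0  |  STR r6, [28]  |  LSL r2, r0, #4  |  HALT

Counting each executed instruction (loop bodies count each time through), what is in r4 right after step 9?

r6=13
r4=-1
r0=-7
r2=-1
r4=(-7)*(-1)=7
r2=M[60]=21
r0=M[28]=1
r4=13-18=-5
r0=21|13=29
After step 9: r4 = -5.

-5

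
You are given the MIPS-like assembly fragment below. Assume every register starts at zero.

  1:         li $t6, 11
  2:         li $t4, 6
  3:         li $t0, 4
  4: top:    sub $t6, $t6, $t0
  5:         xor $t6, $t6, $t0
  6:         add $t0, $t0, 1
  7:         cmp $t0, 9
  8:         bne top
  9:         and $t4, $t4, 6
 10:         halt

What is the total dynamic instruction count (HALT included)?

$t6=11
$t4=6
$t0=4
$t6=11-4=7
$t6=7^4=3
$t0=4+1=5
cmp $t0, 9  (cmp 5,9)
bne top: taken
$t6=3-5=-2
$t6=(-2)^5=-5
$t0=5+1=6
cmp $t0, 9  (cmp 6,9)
bne top: taken
$t6=(-5)-6=-11
$t6=(-11)^6=-13
$t0=6+1=7
cmp $t0, 9  (cmp 7,9)
bne top: taken
$t6=(-13)-7=-20
$t6=(-20)^7=-21
$t0=7+1=8
cmp $t0, 9  (cmp 8,9)
bne top: taken
$t6=(-21)-8=-29
$t6=(-29)^8=-21
$t0=8+1=9
cmp $t0, 9  (cmp 9,9)
bne top: not taken
$t4=6&6=6
halt.
Total executed instructions: 30.

30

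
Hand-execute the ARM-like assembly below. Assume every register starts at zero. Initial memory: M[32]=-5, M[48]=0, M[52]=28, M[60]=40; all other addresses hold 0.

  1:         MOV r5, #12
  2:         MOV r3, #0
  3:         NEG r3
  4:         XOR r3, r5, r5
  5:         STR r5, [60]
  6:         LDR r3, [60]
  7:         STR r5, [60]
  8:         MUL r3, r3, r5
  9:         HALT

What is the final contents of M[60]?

12

r5=12
r3=0
r3=-(0)=0
r3=12^12=0
STR r5, [60] → M[60]=12
r3=M[60]=12
STR r5, [60] → M[60]=12
r3=12*12=144
halt.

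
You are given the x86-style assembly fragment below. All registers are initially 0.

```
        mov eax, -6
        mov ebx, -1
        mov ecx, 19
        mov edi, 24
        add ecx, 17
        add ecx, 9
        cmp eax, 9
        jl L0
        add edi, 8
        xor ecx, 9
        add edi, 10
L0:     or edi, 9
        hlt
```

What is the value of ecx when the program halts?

mov eax, -6 → eax=-6
mov ebx, -1 → ebx=-1
mov ecx, 19 → ecx=19
mov edi, 24 → edi=24
add ecx, 17 → ecx=19+17=36
add ecx, 9 → ecx=36+9=45
cmp eax, 9  (cmp -6,9)
jl L0: taken
or edi, 9 → edi=24|9=25
halt.

45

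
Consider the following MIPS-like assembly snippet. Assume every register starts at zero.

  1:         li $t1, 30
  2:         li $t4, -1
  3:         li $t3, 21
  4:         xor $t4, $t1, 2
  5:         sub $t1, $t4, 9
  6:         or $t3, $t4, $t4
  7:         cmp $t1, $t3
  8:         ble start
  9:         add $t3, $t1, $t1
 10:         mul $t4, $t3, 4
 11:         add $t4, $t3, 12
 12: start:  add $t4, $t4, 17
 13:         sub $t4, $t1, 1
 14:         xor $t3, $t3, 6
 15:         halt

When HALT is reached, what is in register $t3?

26

after li $t1, 30: $t1=30
after li $t4, -1: $t4=-1
after li $t3, 21: $t3=21
after xor $t4, $t1, 2: $t4=30^2=28
after sub $t1, $t4, 9: $t1=28-9=19
after or $t3, $t4, $t4: $t3=28|28=28
cmp $t1, $t3  (cmp 19,28)
ble start: taken
after add $t4, $t4, 17: $t4=28+17=45
after sub $t4, $t1, 1: $t4=19-1=18
after xor $t3, $t3, 6: $t3=28^6=26
halt.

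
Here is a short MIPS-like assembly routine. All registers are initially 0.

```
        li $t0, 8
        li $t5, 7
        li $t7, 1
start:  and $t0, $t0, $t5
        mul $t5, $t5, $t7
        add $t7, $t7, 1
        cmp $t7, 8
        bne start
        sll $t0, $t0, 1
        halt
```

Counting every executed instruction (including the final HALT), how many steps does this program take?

li $t0, 8 → $t0=8
li $t5, 7 → $t5=7
li $t7, 1 → $t7=1
and $t0, $t0, $t5 → $t0=8&7=0
mul $t5, $t5, $t7 → $t5=7*1=7
add $t7, $t7, 1 → $t7=1+1=2
cmp $t7, 8  (cmp 2,8)
bne start: taken
and $t0, $t0, $t5 → $t0=0&7=0
mul $t5, $t5, $t7 → $t5=7*2=14
add $t7, $t7, 1 → $t7=2+1=3
cmp $t7, 8  (cmp 3,8)
bne start: taken
and $t0, $t0, $t5 → $t0=0&14=0
mul $t5, $t5, $t7 → $t5=14*3=42
add $t7, $t7, 1 → $t7=3+1=4
cmp $t7, 8  (cmp 4,8)
bne start: taken
and $t0, $t0, $t5 → $t0=0&42=0
mul $t5, $t5, $t7 → $t5=42*4=168
add $t7, $t7, 1 → $t7=4+1=5
cmp $t7, 8  (cmp 5,8)
bne start: taken
and $t0, $t0, $t5 → $t0=0&168=0
mul $t5, $t5, $t7 → $t5=168*5=840
add $t7, $t7, 1 → $t7=5+1=6
cmp $t7, 8  (cmp 6,8)
bne start: taken
and $t0, $t0, $t5 → $t0=0&840=0
mul $t5, $t5, $t7 → $t5=840*6=5040
add $t7, $t7, 1 → $t7=6+1=7
cmp $t7, 8  (cmp 7,8)
bne start: taken
and $t0, $t0, $t5 → $t0=0&5040=0
mul $t5, $t5, $t7 → $t5=5040*7=35280
add $t7, $t7, 1 → $t7=7+1=8
cmp $t7, 8  (cmp 8,8)
bne start: not taken
sll $t0, $t0, 1 → $t0=0<<1=0
halt.
Total executed instructions: 40.

40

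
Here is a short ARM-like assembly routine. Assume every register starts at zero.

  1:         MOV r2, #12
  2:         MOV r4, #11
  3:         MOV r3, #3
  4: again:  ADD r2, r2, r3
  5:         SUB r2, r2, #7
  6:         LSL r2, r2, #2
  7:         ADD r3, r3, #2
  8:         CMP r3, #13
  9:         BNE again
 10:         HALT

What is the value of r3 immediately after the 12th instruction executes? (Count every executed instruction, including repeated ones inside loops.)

MOV r2, #12 → r2=12
MOV r4, #11 → r4=11
MOV r3, #3 → r3=3
ADD r2, r2, r3 → r2=12+3=15
SUB r2, r2, #7 → r2=15-7=8
LSL r2, r2, #2 → r2=8<<2=32
ADD r3, r3, #2 → r3=3+2=5
CMP r3, #13  (cmp 5,13)
BNE again: taken
ADD r2, r2, r3 → r2=32+5=37
SUB r2, r2, #7 → r2=37-7=30
LSL r2, r2, #2 → r2=30<<2=120
After step 12: r3 = 5.

5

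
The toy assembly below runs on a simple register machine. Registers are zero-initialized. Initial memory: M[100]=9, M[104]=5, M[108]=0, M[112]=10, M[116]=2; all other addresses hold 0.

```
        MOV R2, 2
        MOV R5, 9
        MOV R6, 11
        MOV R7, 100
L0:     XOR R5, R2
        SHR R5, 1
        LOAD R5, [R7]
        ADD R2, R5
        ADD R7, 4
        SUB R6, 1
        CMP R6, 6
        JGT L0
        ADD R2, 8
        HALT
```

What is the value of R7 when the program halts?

120

MOV R2, 2 → R2=2
MOV R5, 9 → R5=9
MOV R6, 11 → R6=11
MOV R7, 100 → R7=100
XOR R5, R2 → R5=9^2=11
SHR R5, 1 → R5=11>>1=5
LOAD R5, [R7] → R5=M[100]=9
ADD R2, R5 → R2=2+9=11
ADD R7, 4 → R7=100+4=104
SUB R6, 1 → R6=11-1=10
CMP R6, 6  (cmp 10,6)
JGT L0: taken
XOR R5, R2 → R5=9^11=2
SHR R5, 1 → R5=2>>1=1
LOAD R5, [R7] → R5=M[104]=5
ADD R2, R5 → R2=11+5=16
ADD R7, 4 → R7=104+4=108
SUB R6, 1 → R6=10-1=9
CMP R6, 6  (cmp 9,6)
JGT L0: taken
XOR R5, R2 → R5=5^16=21
SHR R5, 1 → R5=21>>1=10
LOAD R5, [R7] → R5=M[108]=0
ADD R2, R5 → R2=16+0=16
ADD R7, 4 → R7=108+4=112
SUB R6, 1 → R6=9-1=8
CMP R6, 6  (cmp 8,6)
JGT L0: taken
XOR R5, R2 → R5=0^16=16
SHR R5, 1 → R5=16>>1=8
LOAD R5, [R7] → R5=M[112]=10
ADD R2, R5 → R2=16+10=26
ADD R7, 4 → R7=112+4=116
SUB R6, 1 → R6=8-1=7
CMP R6, 6  (cmp 7,6)
JGT L0: taken
XOR R5, R2 → R5=10^26=16
SHR R5, 1 → R5=16>>1=8
LOAD R5, [R7] → R5=M[116]=2
ADD R2, R5 → R2=26+2=28
ADD R7, 4 → R7=116+4=120
SUB R6, 1 → R6=7-1=6
CMP R6, 6  (cmp 6,6)
JGT L0: not taken
ADD R2, 8 → R2=28+8=36
halt.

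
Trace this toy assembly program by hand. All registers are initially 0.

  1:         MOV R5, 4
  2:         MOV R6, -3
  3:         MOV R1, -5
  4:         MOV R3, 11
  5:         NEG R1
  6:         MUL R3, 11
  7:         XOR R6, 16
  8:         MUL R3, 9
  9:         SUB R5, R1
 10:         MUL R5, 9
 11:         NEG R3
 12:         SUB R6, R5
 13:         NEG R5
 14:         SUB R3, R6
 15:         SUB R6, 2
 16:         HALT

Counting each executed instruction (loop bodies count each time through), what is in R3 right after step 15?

-1079

R5=4
R6=-3
R1=-5
R3=11
R1=-(-5)=5
R3=11*11=121
R6=(-3)^16=-19
R3=121*9=1089
R5=4-5=-1
R5=(-1)*9=-9
R3=-(1089)=-1089
R6=(-19)-(-9)=-10
R5=-(-9)=9
R3=(-1089)-(-10)=-1079
R6=(-10)-2=-12
After step 15: R3 = -1079.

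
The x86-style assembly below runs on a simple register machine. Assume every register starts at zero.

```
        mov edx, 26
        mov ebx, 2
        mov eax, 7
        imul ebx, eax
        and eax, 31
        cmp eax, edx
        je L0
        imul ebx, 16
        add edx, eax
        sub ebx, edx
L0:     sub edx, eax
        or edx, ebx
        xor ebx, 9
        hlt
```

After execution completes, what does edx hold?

191

mov edx, 26 → edx=26
mov ebx, 2 → ebx=2
mov eax, 7 → eax=7
imul ebx, eax → ebx=2*7=14
and eax, 31 → eax=7&31=7
cmp eax, edx  (cmp 7,26)
je L0: not taken
imul ebx, 16 → ebx=14*16=224
add edx, eax → edx=26+7=33
sub ebx, edx → ebx=224-33=191
sub edx, eax → edx=33-7=26
or edx, ebx → edx=26|191=191
xor ebx, 9 → ebx=191^9=182
halt.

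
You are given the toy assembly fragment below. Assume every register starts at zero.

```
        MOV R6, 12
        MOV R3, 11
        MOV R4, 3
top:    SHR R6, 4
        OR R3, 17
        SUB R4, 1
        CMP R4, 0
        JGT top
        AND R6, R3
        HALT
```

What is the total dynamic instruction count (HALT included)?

20

R6=12
R3=11
R4=3
R6=12>>4=0
R3=11|17=27
R4=3-1=2
CMP R4, 0  (cmp 2,0)
JGT top: taken
R6=0>>4=0
R3=27|17=27
R4=2-1=1
CMP R4, 0  (cmp 1,0)
JGT top: taken
R6=0>>4=0
R3=27|17=27
R4=1-1=0
CMP R4, 0  (cmp 0,0)
JGT top: not taken
R6=0&27=0
halt.
Total executed instructions: 20.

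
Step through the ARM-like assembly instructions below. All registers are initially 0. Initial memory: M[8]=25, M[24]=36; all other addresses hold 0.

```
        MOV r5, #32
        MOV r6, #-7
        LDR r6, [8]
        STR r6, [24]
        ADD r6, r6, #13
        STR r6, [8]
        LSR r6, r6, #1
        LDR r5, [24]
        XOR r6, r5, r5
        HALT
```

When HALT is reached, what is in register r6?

MOV r5, #32 → r5=32
MOV r6, #-7 → r6=-7
LDR r6, [8] → r6=M[8]=25
STR r6, [24] → M[24]=25
ADD r6, r6, #13 → r6=25+13=38
STR r6, [8] → M[8]=38
LSR r6, r6, #1 → r6=38>>1=19
LDR r5, [24] → r5=M[24]=25
XOR r6, r5, r5 → r6=25^25=0
halt.

0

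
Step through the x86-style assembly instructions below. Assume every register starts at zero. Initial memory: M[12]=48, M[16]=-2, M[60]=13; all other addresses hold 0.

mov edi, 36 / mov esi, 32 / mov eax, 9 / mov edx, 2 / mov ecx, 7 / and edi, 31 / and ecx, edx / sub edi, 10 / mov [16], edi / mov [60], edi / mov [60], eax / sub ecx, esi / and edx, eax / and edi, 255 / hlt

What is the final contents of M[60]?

9

mov edi, 36 → edi=36
mov esi, 32 → esi=32
mov eax, 9 → eax=9
mov edx, 2 → edx=2
mov ecx, 7 → ecx=7
and edi, 31 → edi=36&31=4
and ecx, edx → ecx=7&2=2
sub edi, 10 → edi=4-10=-6
mov [16], edi → M[16]=-6
mov [60], edi → M[60]=-6
mov [60], eax → M[60]=9
sub ecx, esi → ecx=2-32=-30
and edx, eax → edx=2&9=0
and edi, 255 → edi=(-6)&255=250
halt.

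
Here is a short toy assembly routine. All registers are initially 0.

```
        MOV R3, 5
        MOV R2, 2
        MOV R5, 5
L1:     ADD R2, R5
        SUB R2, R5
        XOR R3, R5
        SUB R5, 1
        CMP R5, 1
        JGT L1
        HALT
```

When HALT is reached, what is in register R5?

1

R3=5
R2=2
R5=5
R2=2+5=7
R2=7-5=2
R3=5^5=0
R5=5-1=4
CMP R5, 1  (cmp 4,1)
JGT L1: taken
R2=2+4=6
R2=6-4=2
R3=0^4=4
R5=4-1=3
CMP R5, 1  (cmp 3,1)
JGT L1: taken
R2=2+3=5
R2=5-3=2
R3=4^3=7
R5=3-1=2
CMP R5, 1  (cmp 2,1)
JGT L1: taken
R2=2+2=4
R2=4-2=2
R3=7^2=5
R5=2-1=1
CMP R5, 1  (cmp 1,1)
JGT L1: not taken
halt.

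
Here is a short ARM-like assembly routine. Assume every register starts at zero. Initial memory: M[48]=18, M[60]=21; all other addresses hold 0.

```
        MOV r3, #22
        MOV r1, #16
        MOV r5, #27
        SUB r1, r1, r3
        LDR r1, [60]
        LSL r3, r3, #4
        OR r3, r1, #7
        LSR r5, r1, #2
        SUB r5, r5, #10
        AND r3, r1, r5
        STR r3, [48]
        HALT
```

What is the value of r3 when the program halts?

MOV r3, #22 → r3=22
MOV r1, #16 → r1=16
MOV r5, #27 → r5=27
SUB r1, r1, r3 → r1=16-22=-6
LDR r1, [60] → r1=M[60]=21
LSL r3, r3, #4 → r3=22<<4=352
OR r3, r1, #7 → r3=21|7=23
LSR r5, r1, #2 → r5=21>>2=5
SUB r5, r5, #10 → r5=5-10=-5
AND r3, r1, r5 → r3=21&(-5)=17
STR r3, [48] → M[48]=17
halt.

17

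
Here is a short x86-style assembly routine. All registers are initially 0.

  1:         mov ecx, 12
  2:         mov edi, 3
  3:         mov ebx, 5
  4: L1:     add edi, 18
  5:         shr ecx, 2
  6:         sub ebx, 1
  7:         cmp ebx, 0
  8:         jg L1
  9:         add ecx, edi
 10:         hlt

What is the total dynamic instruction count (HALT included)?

30

ecx=12
edi=3
ebx=5
edi=3+18=21
ecx=12>>2=3
ebx=5-1=4
cmp ebx, 0  (cmp 4,0)
jg L1: taken
edi=21+18=39
ecx=3>>2=0
ebx=4-1=3
cmp ebx, 0  (cmp 3,0)
jg L1: taken
edi=39+18=57
ecx=0>>2=0
ebx=3-1=2
cmp ebx, 0  (cmp 2,0)
jg L1: taken
edi=57+18=75
ecx=0>>2=0
ebx=2-1=1
cmp ebx, 0  (cmp 1,0)
jg L1: taken
edi=75+18=93
ecx=0>>2=0
ebx=1-1=0
cmp ebx, 0  (cmp 0,0)
jg L1: not taken
ecx=0+93=93
halt.
Total executed instructions: 30.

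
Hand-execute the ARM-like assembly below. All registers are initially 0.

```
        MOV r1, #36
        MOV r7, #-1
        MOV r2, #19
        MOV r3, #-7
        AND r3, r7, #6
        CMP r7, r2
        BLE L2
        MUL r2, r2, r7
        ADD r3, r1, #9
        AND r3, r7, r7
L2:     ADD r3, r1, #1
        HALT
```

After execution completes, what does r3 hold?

37

MOV r1, #36 → r1=36
MOV r7, #-1 → r7=-1
MOV r2, #19 → r2=19
MOV r3, #-7 → r3=-7
AND r3, r7, #6 → r3=(-1)&6=6
CMP r7, r2  (cmp -1,19)
BLE L2: taken
ADD r3, r1, #1 → r3=36+1=37
halt.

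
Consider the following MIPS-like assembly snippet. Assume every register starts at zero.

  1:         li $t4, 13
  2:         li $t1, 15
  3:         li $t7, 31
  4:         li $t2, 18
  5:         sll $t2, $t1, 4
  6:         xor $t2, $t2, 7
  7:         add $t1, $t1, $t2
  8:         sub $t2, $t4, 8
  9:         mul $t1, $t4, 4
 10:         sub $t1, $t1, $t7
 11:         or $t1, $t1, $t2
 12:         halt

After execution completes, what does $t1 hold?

$t4=13
$t1=15
$t7=31
$t2=18
$t2=15<<4=240
$t2=240^7=247
$t1=15+247=262
$t2=13-8=5
$t1=13*4=52
$t1=52-31=21
$t1=21|5=21
halt.

21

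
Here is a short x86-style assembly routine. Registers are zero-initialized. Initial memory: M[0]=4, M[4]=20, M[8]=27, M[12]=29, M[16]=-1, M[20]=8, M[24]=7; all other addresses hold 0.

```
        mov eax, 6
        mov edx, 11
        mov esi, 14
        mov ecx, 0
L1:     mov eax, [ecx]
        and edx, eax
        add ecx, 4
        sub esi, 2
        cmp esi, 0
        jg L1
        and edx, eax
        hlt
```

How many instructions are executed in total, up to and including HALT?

48

after mov eax, 6: eax=6
after mov edx, 11: edx=11
after mov esi, 14: esi=14
after mov ecx, 0: ecx=0
after mov eax, [ecx]: eax=M[0]=4
after and edx, eax: edx=11&4=0
after add ecx, 4: ecx=0+4=4
after sub esi, 2: esi=14-2=12
cmp esi, 0  (cmp 12,0)
jg L1: taken
after mov eax, [ecx]: eax=M[4]=20
after and edx, eax: edx=0&20=0
after add ecx, 4: ecx=4+4=8
after sub esi, 2: esi=12-2=10
cmp esi, 0  (cmp 10,0)
jg L1: taken
after mov eax, [ecx]: eax=M[8]=27
after and edx, eax: edx=0&27=0
after add ecx, 4: ecx=8+4=12
after sub esi, 2: esi=10-2=8
cmp esi, 0  (cmp 8,0)
jg L1: taken
after mov eax, [ecx]: eax=M[12]=29
after and edx, eax: edx=0&29=0
after add ecx, 4: ecx=12+4=16
after sub esi, 2: esi=8-2=6
cmp esi, 0  (cmp 6,0)
jg L1: taken
after mov eax, [ecx]: eax=M[16]=-1
after and edx, eax: edx=0&(-1)=0
after add ecx, 4: ecx=16+4=20
after sub esi, 2: esi=6-2=4
cmp esi, 0  (cmp 4,0)
jg L1: taken
after mov eax, [ecx]: eax=M[20]=8
after and edx, eax: edx=0&8=0
after add ecx, 4: ecx=20+4=24
after sub esi, 2: esi=4-2=2
cmp esi, 0  (cmp 2,0)
jg L1: taken
after mov eax, [ecx]: eax=M[24]=7
after and edx, eax: edx=0&7=0
after add ecx, 4: ecx=24+4=28
after sub esi, 2: esi=2-2=0
cmp esi, 0  (cmp 0,0)
jg L1: not taken
after and edx, eax: edx=0&7=0
halt.
Total executed instructions: 48.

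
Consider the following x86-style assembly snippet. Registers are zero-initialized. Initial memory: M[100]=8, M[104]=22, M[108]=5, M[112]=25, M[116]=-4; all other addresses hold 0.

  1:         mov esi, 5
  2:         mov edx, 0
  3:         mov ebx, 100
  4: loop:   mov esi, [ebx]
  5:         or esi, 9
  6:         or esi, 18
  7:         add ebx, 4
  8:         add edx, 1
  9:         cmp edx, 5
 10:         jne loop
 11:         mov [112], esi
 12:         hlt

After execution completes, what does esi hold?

-1

mov esi, 5 → esi=5
mov edx, 0 → edx=0
mov ebx, 100 → ebx=100
mov esi, [ebx] → esi=M[100]=8
or esi, 9 → esi=8|9=9
or esi, 18 → esi=9|18=27
add ebx, 4 → ebx=100+4=104
add edx, 1 → edx=0+1=1
cmp edx, 5  (cmp 1,5)
jne loop: taken
mov esi, [ebx] → esi=M[104]=22
or esi, 9 → esi=22|9=31
or esi, 18 → esi=31|18=31
add ebx, 4 → ebx=104+4=108
add edx, 1 → edx=1+1=2
cmp edx, 5  (cmp 2,5)
jne loop: taken
mov esi, [ebx] → esi=M[108]=5
or esi, 9 → esi=5|9=13
or esi, 18 → esi=13|18=31
add ebx, 4 → ebx=108+4=112
add edx, 1 → edx=2+1=3
cmp edx, 5  (cmp 3,5)
jne loop: taken
mov esi, [ebx] → esi=M[112]=25
or esi, 9 → esi=25|9=25
or esi, 18 → esi=25|18=27
add ebx, 4 → ebx=112+4=116
add edx, 1 → edx=3+1=4
cmp edx, 5  (cmp 4,5)
jne loop: taken
mov esi, [ebx] → esi=M[116]=-4
or esi, 9 → esi=(-4)|9=-3
or esi, 18 → esi=(-3)|18=-1
add ebx, 4 → ebx=116+4=120
add edx, 1 → edx=4+1=5
cmp edx, 5  (cmp 5,5)
jne loop: not taken
mov [112], esi → M[112]=-1
halt.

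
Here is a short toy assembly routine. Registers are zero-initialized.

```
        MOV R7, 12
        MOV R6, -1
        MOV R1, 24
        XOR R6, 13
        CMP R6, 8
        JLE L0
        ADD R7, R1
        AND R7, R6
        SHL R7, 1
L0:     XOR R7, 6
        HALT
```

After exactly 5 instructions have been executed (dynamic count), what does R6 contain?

-14

MOV R7, 12 → R7=12
MOV R6, -1 → R6=-1
MOV R1, 24 → R1=24
XOR R6, 13 → R6=(-1)^13=-14
CMP R6, 8  (cmp -14,8)
After step 5: R6 = -14.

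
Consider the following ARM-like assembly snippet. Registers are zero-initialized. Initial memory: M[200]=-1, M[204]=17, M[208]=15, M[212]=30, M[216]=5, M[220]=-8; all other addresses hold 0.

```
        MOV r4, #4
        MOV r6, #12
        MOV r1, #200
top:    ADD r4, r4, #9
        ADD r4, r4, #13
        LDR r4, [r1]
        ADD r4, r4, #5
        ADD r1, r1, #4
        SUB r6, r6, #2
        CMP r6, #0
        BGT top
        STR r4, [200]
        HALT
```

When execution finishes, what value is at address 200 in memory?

-3

MOV r4, #4 → r4=4
MOV r6, #12 → r6=12
MOV r1, #200 → r1=200
ADD r4, r4, #9 → r4=4+9=13
ADD r4, r4, #13 → r4=13+13=26
LDR r4, [r1] → r4=M[200]=-1
ADD r4, r4, #5 → r4=(-1)+5=4
ADD r1, r1, #4 → r1=200+4=204
SUB r6, r6, #2 → r6=12-2=10
CMP r6, #0  (cmp 10,0)
BGT top: taken
ADD r4, r4, #9 → r4=4+9=13
ADD r4, r4, #13 → r4=13+13=26
LDR r4, [r1] → r4=M[204]=17
ADD r4, r4, #5 → r4=17+5=22
ADD r1, r1, #4 → r1=204+4=208
SUB r6, r6, #2 → r6=10-2=8
CMP r6, #0  (cmp 8,0)
BGT top: taken
ADD r4, r4, #9 → r4=22+9=31
ADD r4, r4, #13 → r4=31+13=44
LDR r4, [r1] → r4=M[208]=15
ADD r4, r4, #5 → r4=15+5=20
ADD r1, r1, #4 → r1=208+4=212
SUB r6, r6, #2 → r6=8-2=6
CMP r6, #0  (cmp 6,0)
BGT top: taken
ADD r4, r4, #9 → r4=20+9=29
ADD r4, r4, #13 → r4=29+13=42
LDR r4, [r1] → r4=M[212]=30
ADD r4, r4, #5 → r4=30+5=35
ADD r1, r1, #4 → r1=212+4=216
SUB r6, r6, #2 → r6=6-2=4
CMP r6, #0  (cmp 4,0)
BGT top: taken
ADD r4, r4, #9 → r4=35+9=44
ADD r4, r4, #13 → r4=44+13=57
LDR r4, [r1] → r4=M[216]=5
ADD r4, r4, #5 → r4=5+5=10
ADD r1, r1, #4 → r1=216+4=220
SUB r6, r6, #2 → r6=4-2=2
CMP r6, #0  (cmp 2,0)
BGT top: taken
ADD r4, r4, #9 → r4=10+9=19
ADD r4, r4, #13 → r4=19+13=32
LDR r4, [r1] → r4=M[220]=-8
ADD r4, r4, #5 → r4=(-8)+5=-3
ADD r1, r1, #4 → r1=220+4=224
SUB r6, r6, #2 → r6=2-2=0
CMP r6, #0  (cmp 0,0)
BGT top: not taken
STR r4, [200] → M[200]=-3
halt.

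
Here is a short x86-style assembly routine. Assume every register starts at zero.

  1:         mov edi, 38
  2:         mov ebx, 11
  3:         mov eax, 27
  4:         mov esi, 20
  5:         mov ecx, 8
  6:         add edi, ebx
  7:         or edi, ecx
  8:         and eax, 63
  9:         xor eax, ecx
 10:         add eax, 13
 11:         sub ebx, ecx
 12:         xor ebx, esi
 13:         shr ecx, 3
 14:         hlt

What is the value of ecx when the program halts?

after mov edi, 38: edi=38
after mov ebx, 11: ebx=11
after mov eax, 27: eax=27
after mov esi, 20: esi=20
after mov ecx, 8: ecx=8
after add edi, ebx: edi=38+11=49
after or edi, ecx: edi=49|8=57
after and eax, 63: eax=27&63=27
after xor eax, ecx: eax=27^8=19
after add eax, 13: eax=19+13=32
after sub ebx, ecx: ebx=11-8=3
after xor ebx, esi: ebx=3^20=23
after shr ecx, 3: ecx=8>>3=1
halt.

1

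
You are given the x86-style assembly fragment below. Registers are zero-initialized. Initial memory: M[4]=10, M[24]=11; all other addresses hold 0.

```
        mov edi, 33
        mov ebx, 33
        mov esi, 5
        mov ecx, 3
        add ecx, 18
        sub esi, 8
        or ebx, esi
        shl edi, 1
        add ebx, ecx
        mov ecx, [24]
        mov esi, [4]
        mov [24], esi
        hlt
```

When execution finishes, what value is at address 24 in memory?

edi=33
ebx=33
esi=5
ecx=3
ecx=3+18=21
esi=5-8=-3
ebx=33|(-3)=-3
edi=33<<1=66
ebx=(-3)+21=18
ecx=M[24]=11
esi=M[4]=10
mov [24], esi → M[24]=10
halt.

10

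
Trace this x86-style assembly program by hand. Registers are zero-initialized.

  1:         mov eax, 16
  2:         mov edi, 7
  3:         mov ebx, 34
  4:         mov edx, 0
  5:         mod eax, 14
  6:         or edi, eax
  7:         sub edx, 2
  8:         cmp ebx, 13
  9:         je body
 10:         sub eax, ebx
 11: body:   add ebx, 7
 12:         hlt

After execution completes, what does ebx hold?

41

mov eax, 16 → eax=16
mov edi, 7 → edi=7
mov ebx, 34 → ebx=34
mov edx, 0 → edx=0
mod eax, 14 → eax=16%14=2
or edi, eax → edi=7|2=7
sub edx, 2 → edx=0-2=-2
cmp ebx, 13  (cmp 34,13)
je body: not taken
sub eax, ebx → eax=2-34=-32
add ebx, 7 → ebx=34+7=41
halt.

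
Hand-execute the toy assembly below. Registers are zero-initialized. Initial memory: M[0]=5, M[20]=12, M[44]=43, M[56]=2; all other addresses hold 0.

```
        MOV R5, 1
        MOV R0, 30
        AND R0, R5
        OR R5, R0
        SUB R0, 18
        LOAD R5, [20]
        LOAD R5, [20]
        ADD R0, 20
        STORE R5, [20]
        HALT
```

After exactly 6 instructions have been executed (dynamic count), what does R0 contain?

-18

after MOV R5, 1: R5=1
after MOV R0, 30: R0=30
after AND R0, R5: R0=30&1=0
after OR R5, R0: R5=1|0=1
after SUB R0, 18: R0=0-18=-18
after LOAD R5, [20]: R5=M[20]=12
After step 6: R0 = -18.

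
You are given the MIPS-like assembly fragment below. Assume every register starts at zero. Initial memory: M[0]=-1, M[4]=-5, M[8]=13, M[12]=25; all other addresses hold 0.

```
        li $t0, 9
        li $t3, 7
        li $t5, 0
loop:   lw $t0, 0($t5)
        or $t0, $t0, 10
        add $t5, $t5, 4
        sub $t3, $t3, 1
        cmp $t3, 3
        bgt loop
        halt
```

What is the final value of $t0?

$t0=9
$t3=7
$t5=0
$t0=M[0]=-1
$t0=(-1)|10=-1
$t5=0+4=4
$t3=7-1=6
cmp $t3, 3  (cmp 6,3)
bgt loop: taken
$t0=M[4]=-5
$t0=(-5)|10=-5
$t5=4+4=8
$t3=6-1=5
cmp $t3, 3  (cmp 5,3)
bgt loop: taken
$t0=M[8]=13
$t0=13|10=15
$t5=8+4=12
$t3=5-1=4
cmp $t3, 3  (cmp 4,3)
bgt loop: taken
$t0=M[12]=25
$t0=25|10=27
$t5=12+4=16
$t3=4-1=3
cmp $t3, 3  (cmp 3,3)
bgt loop: not taken
halt.

27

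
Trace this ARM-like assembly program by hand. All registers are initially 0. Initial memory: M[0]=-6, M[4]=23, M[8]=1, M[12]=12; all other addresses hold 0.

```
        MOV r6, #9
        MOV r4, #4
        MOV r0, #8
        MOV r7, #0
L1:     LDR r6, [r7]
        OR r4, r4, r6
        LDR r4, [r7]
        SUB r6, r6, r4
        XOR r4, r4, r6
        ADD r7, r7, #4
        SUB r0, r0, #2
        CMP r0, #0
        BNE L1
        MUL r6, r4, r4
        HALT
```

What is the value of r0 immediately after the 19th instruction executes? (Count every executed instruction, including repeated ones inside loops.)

6

MOV r6, #9 → r6=9
MOV r4, #4 → r4=4
MOV r0, #8 → r0=8
MOV r7, #0 → r7=0
LDR r6, [r7] → r6=M[0]=-6
OR r4, r4, r6 → r4=4|(-6)=-2
LDR r4, [r7] → r4=M[0]=-6
SUB r6, r6, r4 → r6=(-6)-(-6)=0
XOR r4, r4, r6 → r4=(-6)^0=-6
ADD r7, r7, #4 → r7=0+4=4
SUB r0, r0, #2 → r0=8-2=6
CMP r0, #0  (cmp 6,0)
BNE L1: taken
LDR r6, [r7] → r6=M[4]=23
OR r4, r4, r6 → r4=(-6)|23=-1
LDR r4, [r7] → r4=M[4]=23
SUB r6, r6, r4 → r6=23-23=0
XOR r4, r4, r6 → r4=23^0=23
ADD r7, r7, #4 → r7=4+4=8
After step 19: r0 = 6.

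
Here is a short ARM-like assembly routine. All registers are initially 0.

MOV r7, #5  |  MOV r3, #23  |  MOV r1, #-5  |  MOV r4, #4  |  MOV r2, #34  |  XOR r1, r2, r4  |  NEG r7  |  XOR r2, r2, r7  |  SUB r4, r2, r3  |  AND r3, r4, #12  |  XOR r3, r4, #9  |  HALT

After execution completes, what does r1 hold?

38

MOV r7, #5 → r7=5
MOV r3, #23 → r3=23
MOV r1, #-5 → r1=-5
MOV r4, #4 → r4=4
MOV r2, #34 → r2=34
XOR r1, r2, r4 → r1=34^4=38
NEG r7 → r7=-(5)=-5
XOR r2, r2, r7 → r2=34^(-5)=-39
SUB r4, r2, r3 → r4=(-39)-23=-62
AND r3, r4, #12 → r3=(-62)&12=0
XOR r3, r4, #9 → r3=(-62)^9=-53
halt.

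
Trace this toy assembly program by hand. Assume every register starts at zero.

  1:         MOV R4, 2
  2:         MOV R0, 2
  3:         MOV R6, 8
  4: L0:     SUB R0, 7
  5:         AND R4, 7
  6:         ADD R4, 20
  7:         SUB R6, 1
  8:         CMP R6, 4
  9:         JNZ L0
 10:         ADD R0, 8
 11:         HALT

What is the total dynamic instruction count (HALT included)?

29

after MOV R4, 2: R4=2
after MOV R0, 2: R0=2
after MOV R6, 8: R6=8
after SUB R0, 7: R0=2-7=-5
after AND R4, 7: R4=2&7=2
after ADD R4, 20: R4=2+20=22
after SUB R6, 1: R6=8-1=7
CMP R6, 4  (cmp 7,4)
JNZ L0: taken
after SUB R0, 7: R0=(-5)-7=-12
after AND R4, 7: R4=22&7=6
after ADD R4, 20: R4=6+20=26
after SUB R6, 1: R6=7-1=6
CMP R6, 4  (cmp 6,4)
JNZ L0: taken
after SUB R0, 7: R0=(-12)-7=-19
after AND R4, 7: R4=26&7=2
after ADD R4, 20: R4=2+20=22
after SUB R6, 1: R6=6-1=5
CMP R6, 4  (cmp 5,4)
JNZ L0: taken
after SUB R0, 7: R0=(-19)-7=-26
after AND R4, 7: R4=22&7=6
after ADD R4, 20: R4=6+20=26
after SUB R6, 1: R6=5-1=4
CMP R6, 4  (cmp 4,4)
JNZ L0: not taken
after ADD R0, 8: R0=(-26)+8=-18
halt.
Total executed instructions: 29.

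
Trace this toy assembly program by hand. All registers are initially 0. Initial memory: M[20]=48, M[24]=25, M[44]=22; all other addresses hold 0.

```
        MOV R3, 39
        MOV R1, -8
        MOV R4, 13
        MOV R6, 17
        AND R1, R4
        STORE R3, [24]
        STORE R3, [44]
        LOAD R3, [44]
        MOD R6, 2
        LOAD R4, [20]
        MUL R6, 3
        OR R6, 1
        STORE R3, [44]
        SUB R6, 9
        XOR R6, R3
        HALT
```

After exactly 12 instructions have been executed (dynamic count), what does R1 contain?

8

after MOV R3, 39: R3=39
after MOV R1, -8: R1=-8
after MOV R4, 13: R4=13
after MOV R6, 17: R6=17
after AND R1, R4: R1=(-8)&13=8
STORE R3, [24] → M[24]=39
STORE R3, [44] → M[44]=39
after LOAD R3, [44]: R3=M[44]=39
after MOD R6, 2: R6=17%2=1
after LOAD R4, [20]: R4=M[20]=48
after MUL R6, 3: R6=1*3=3
after OR R6, 1: R6=3|1=3
After step 12: R1 = 8.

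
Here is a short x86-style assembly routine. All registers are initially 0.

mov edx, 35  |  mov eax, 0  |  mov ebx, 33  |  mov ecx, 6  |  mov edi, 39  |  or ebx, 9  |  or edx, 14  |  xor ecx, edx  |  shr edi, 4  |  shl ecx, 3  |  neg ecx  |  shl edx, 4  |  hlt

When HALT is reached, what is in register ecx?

-328

edx=35
eax=0
ebx=33
ecx=6
edi=39
ebx=33|9=41
edx=35|14=47
ecx=6^47=41
edi=39>>4=2
ecx=41<<3=328
ecx=-(328)=-328
edx=47<<4=752
halt.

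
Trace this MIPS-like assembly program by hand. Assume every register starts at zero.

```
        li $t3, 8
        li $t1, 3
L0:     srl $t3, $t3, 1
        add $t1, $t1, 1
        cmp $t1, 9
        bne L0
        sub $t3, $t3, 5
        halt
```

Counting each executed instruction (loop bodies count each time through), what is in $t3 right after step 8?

2

$t3=8
$t1=3
$t3=8>>1=4
$t1=3+1=4
cmp $t1, 9  (cmp 4,9)
bne L0: taken
$t3=4>>1=2
$t1=4+1=5
After step 8: $t3 = 2.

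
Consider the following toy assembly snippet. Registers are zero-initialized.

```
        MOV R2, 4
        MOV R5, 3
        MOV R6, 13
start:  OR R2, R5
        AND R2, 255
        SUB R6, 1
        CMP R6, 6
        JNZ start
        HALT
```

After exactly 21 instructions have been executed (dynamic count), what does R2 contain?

R2=4
R5=3
R6=13
R2=4|3=7
R2=7&255=7
R6=13-1=12
CMP R6, 6  (cmp 12,6)
JNZ start: taken
R2=7|3=7
R2=7&255=7
R6=12-1=11
CMP R6, 6  (cmp 11,6)
JNZ start: taken
R2=7|3=7
R2=7&255=7
R6=11-1=10
CMP R6, 6  (cmp 10,6)
JNZ start: taken
R2=7|3=7
R2=7&255=7
R6=10-1=9
After step 21: R2 = 7.

7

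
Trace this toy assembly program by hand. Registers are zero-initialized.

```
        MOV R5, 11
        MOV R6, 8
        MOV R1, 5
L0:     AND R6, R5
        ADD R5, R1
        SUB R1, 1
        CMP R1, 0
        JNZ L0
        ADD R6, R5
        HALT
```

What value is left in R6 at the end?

26

after MOV R5, 11: R5=11
after MOV R6, 8: R6=8
after MOV R1, 5: R1=5
after AND R6, R5: R6=8&11=8
after ADD R5, R1: R5=11+5=16
after SUB R1, 1: R1=5-1=4
CMP R1, 0  (cmp 4,0)
JNZ L0: taken
after AND R6, R5: R6=8&16=0
after ADD R5, R1: R5=16+4=20
after SUB R1, 1: R1=4-1=3
CMP R1, 0  (cmp 3,0)
JNZ L0: taken
after AND R6, R5: R6=0&20=0
after ADD R5, R1: R5=20+3=23
after SUB R1, 1: R1=3-1=2
CMP R1, 0  (cmp 2,0)
JNZ L0: taken
after AND R6, R5: R6=0&23=0
after ADD R5, R1: R5=23+2=25
after SUB R1, 1: R1=2-1=1
CMP R1, 0  (cmp 1,0)
JNZ L0: taken
after AND R6, R5: R6=0&25=0
after ADD R5, R1: R5=25+1=26
after SUB R1, 1: R1=1-1=0
CMP R1, 0  (cmp 0,0)
JNZ L0: not taken
after ADD R6, R5: R6=0+26=26
halt.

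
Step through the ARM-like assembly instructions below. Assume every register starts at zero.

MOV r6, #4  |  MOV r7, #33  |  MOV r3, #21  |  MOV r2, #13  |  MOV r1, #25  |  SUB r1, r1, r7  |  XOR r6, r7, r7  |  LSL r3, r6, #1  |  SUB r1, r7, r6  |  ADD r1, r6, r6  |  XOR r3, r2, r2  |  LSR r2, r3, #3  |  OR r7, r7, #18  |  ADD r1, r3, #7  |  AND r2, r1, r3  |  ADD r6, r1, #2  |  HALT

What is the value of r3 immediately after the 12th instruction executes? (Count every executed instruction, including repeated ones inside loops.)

after MOV r6, #4: r6=4
after MOV r7, #33: r7=33
after MOV r3, #21: r3=21
after MOV r2, #13: r2=13
after MOV r1, #25: r1=25
after SUB r1, r1, r7: r1=25-33=-8
after XOR r6, r7, r7: r6=33^33=0
after LSL r3, r6, #1: r3=0<<1=0
after SUB r1, r7, r6: r1=33-0=33
after ADD r1, r6, r6: r1=0+0=0
after XOR r3, r2, r2: r3=13^13=0
after LSR r2, r3, #3: r2=0>>3=0
After step 12: r3 = 0.

0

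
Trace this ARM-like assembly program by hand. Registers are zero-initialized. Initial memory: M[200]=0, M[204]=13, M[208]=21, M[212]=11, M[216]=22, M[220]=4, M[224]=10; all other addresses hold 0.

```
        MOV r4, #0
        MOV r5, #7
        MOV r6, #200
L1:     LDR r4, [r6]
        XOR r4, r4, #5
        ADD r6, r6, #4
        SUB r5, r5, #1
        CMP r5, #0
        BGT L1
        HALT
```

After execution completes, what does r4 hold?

after MOV r4, #0: r4=0
after MOV r5, #7: r5=7
after MOV r6, #200: r6=200
after LDR r4, [r6]: r4=M[200]=0
after XOR r4, r4, #5: r4=0^5=5
after ADD r6, r6, #4: r6=200+4=204
after SUB r5, r5, #1: r5=7-1=6
CMP r5, #0  (cmp 6,0)
BGT L1: taken
after LDR r4, [r6]: r4=M[204]=13
after XOR r4, r4, #5: r4=13^5=8
after ADD r6, r6, #4: r6=204+4=208
after SUB r5, r5, #1: r5=6-1=5
CMP r5, #0  (cmp 5,0)
BGT L1: taken
after LDR r4, [r6]: r4=M[208]=21
after XOR r4, r4, #5: r4=21^5=16
after ADD r6, r6, #4: r6=208+4=212
after SUB r5, r5, #1: r5=5-1=4
CMP r5, #0  (cmp 4,0)
BGT L1: taken
after LDR r4, [r6]: r4=M[212]=11
after XOR r4, r4, #5: r4=11^5=14
after ADD r6, r6, #4: r6=212+4=216
after SUB r5, r5, #1: r5=4-1=3
CMP r5, #0  (cmp 3,0)
BGT L1: taken
after LDR r4, [r6]: r4=M[216]=22
after XOR r4, r4, #5: r4=22^5=19
after ADD r6, r6, #4: r6=216+4=220
after SUB r5, r5, #1: r5=3-1=2
CMP r5, #0  (cmp 2,0)
BGT L1: taken
after LDR r4, [r6]: r4=M[220]=4
after XOR r4, r4, #5: r4=4^5=1
after ADD r6, r6, #4: r6=220+4=224
after SUB r5, r5, #1: r5=2-1=1
CMP r5, #0  (cmp 1,0)
BGT L1: taken
after LDR r4, [r6]: r4=M[224]=10
after XOR r4, r4, #5: r4=10^5=15
after ADD r6, r6, #4: r6=224+4=228
after SUB r5, r5, #1: r5=1-1=0
CMP r5, #0  (cmp 0,0)
BGT L1: not taken
halt.

15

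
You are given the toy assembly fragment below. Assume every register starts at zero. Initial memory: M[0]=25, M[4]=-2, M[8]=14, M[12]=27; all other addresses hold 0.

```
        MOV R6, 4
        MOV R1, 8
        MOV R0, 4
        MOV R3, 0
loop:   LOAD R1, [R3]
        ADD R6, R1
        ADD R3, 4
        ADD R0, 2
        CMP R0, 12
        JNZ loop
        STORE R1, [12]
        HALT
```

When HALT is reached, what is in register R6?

MOV R6, 4 → R6=4
MOV R1, 8 → R1=8
MOV R0, 4 → R0=4
MOV R3, 0 → R3=0
LOAD R1, [R3] → R1=M[0]=25
ADD R6, R1 → R6=4+25=29
ADD R3, 4 → R3=0+4=4
ADD R0, 2 → R0=4+2=6
CMP R0, 12  (cmp 6,12)
JNZ loop: taken
LOAD R1, [R3] → R1=M[4]=-2
ADD R6, R1 → R6=29+(-2)=27
ADD R3, 4 → R3=4+4=8
ADD R0, 2 → R0=6+2=8
CMP R0, 12  (cmp 8,12)
JNZ loop: taken
LOAD R1, [R3] → R1=M[8]=14
ADD R6, R1 → R6=27+14=41
ADD R3, 4 → R3=8+4=12
ADD R0, 2 → R0=8+2=10
CMP R0, 12  (cmp 10,12)
JNZ loop: taken
LOAD R1, [R3] → R1=M[12]=27
ADD R6, R1 → R6=41+27=68
ADD R3, 4 → R3=12+4=16
ADD R0, 2 → R0=10+2=12
CMP R0, 12  (cmp 12,12)
JNZ loop: not taken
STORE R1, [12] → M[12]=27
halt.

68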